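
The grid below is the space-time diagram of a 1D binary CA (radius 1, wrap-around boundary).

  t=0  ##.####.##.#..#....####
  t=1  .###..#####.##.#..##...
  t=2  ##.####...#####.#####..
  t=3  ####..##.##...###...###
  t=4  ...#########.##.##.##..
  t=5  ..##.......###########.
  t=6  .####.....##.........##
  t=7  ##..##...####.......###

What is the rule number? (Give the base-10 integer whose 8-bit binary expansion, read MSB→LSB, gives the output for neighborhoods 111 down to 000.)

  ###|.  b7=0 t=0,i=0
  ##.|#  b6=1 t=0,i=1
  #.#|#  b5=1 t=0,i=2
  #..|#  b4=1 t=0,i=12
  .##|#  b3=1 t=0,i=3
  .#.|.  b2=0 t=0,i=11
  ..#|#  b1=1 t=0,i=13
  ...|.  b0=0 t=0,i=16
  bits 01111010 = 122

122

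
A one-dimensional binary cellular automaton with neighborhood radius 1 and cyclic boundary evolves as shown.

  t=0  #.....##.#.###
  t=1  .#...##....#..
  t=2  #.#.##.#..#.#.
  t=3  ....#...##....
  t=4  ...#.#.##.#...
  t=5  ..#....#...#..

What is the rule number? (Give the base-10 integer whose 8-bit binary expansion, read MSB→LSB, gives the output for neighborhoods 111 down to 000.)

  [7] ### => .  t=0,i=12
  [6] ##. => .  t=0,i=0
  [5] #.# => .  t=0,i=8
  [4] #.. => #  t=0,i=1
  [3] .## => #  t=0,i=6
  [2] .#. => .  t=0,i=9
  [1] ..# => #  t=0,i=5
  [0] ... => .  t=0,i=2
  bits 00011010 = 26

26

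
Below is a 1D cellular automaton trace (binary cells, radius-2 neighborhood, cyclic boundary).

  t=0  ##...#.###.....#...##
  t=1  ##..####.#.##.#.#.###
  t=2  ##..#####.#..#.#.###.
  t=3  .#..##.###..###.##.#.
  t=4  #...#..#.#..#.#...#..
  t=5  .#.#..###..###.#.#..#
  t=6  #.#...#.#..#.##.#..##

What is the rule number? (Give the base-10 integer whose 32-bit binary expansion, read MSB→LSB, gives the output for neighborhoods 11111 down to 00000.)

1954913773

  ##### -> .   bit 31 = 0  t=1,i=20
  ####. -> #   bit 30 = 1  t=0,i=0
  ###.# -> #   bit 29 = 1  t=1,i=7
  ###.. -> #   bit 28 = 1  t=0,i=1
  ##.## -> .   bit 27 = 0  t=2,i=20
  ##.#. -> #   bit 26 = 1  t=1,i=8
  ##..# -> .   bit 25 = 0  t=1,i=2
  ##... -> .   bit 24 = 0  t=0,i=2
  #.### -> #   bit 23 = 1  t=0,i=7
  #.##. -> .   bit 22 = 0  t=1,i=11
  #.#.# -> .   bit 21 = 0  t=1,i=9
  #.#.. -> .   bit 20 = 0  t=2,i=10
  #..## -> .   bit 19 = 0  t=1,i=3
  #..#. -> #   bit 18 = 1  t=2,i=12
  #...# -> .   bit 17 = 0  t=0,i=3
  #.... -> #   bit 16 = 1  t=0,i=11
  .#### -> #   bit 15 = 1  t=0,i=20
  .###. -> .   bit 14 = 0  t=0,i=8
  .##.# -> .   bit 13 = 0  t=1,i=12
  .##.. -> #   bit 12 = 1  t=2,i=1
  .#.## -> #   bit 11 = 1  t=0,i=6
  .#.#. -> #   bit 10 = 1  t=1,i=15
  .#..# -> .   bit 9 = 0  t=2,i=11
  .#... -> #   bit 8 = 1  t=0,i=16
  ..### -> #   bit 7 = 1  t=0,i=19
  ..##. -> #   bit 6 = 1  t=3,i=4
  ..#.# -> #   bit 5 = 1  t=0,i=5
  ..#.. -> .   bit 4 = 0  t=0,i=15
  ...## -> #   bit 3 = 1  t=0,i=18
  ...#. -> #   bit 2 = 1  t=0,i=4
  ....# -> .   bit 1 = 0  t=0,i=13
  ..... -> #   bit 0 = 1  t=0,i=12
  bits 01110100100001011001110111101101 = 1954913773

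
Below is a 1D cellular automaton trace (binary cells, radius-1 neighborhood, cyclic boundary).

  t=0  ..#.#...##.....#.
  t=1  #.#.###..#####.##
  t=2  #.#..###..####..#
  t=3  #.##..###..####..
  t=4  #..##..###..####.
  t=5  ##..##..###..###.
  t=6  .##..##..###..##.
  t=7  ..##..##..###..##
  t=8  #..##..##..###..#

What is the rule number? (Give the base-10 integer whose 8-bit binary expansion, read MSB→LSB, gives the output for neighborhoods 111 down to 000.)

213

  nb ###: next=#  (t=1,i=5, bit7=1)
  nb ##.: next=#  (t=0,i=9, bit6=1)
  nb #.#: next=.  (t=0,i=3, bit5=0)
  nb #..: next=#  (t=0,i=5, bit4=1)
  nb .##: next=.  (t=0,i=8, bit3=0)
  nb .#.: next=#  (t=0,i=2, bit2=1)
  nb ..#: next=.  (t=0,i=1, bit1=0)
  nb ...: next=#  (t=0,i=0, bit0=1)
  bits 11010101 = 213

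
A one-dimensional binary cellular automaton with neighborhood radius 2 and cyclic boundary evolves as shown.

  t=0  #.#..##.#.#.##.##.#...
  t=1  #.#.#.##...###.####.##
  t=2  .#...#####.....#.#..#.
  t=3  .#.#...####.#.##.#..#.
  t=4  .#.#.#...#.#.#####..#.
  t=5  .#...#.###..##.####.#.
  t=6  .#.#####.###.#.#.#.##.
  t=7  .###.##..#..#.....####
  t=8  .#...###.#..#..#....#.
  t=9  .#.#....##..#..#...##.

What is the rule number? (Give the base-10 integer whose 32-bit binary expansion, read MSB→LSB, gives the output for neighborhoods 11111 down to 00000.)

3621402677

  [31] ##### => #  t=2,i=7
  [30] ####. => #  t=1,i=17
  [29] ###.# => .  t=1,i=0
  [28] ###.. => #  t=2,i=9
  [27] ##.## => .  t=0,i=14
  [26] ##.#. => #  t=0,i=7
  [25] ##..# => #  t=4,i=18
  [24] ##... => #  t=1,i=8
  [23] #.### => #  t=1,i=15
  [22] #.##. => #  t=0,i=12
  [21] #.#.# => .  t=0,i=8
  [20] #.#.. => #  t=0,i=2
  [19] #..## => #  t=0,i=4
  [18] #..#. => .  t=2,i=0
  [17] #...# => #  t=0,i=20
  [16] #.... => .  t=2,i=11
  [15] .#### => .  t=1,i=16
  [14] .###. => .  t=1,i=12
  [13] .##.# => #  t=0,i=6
  [12] .##.. => #  t=1,i=7
  [11] .#.## => #  t=0,i=11
  [10] .#.#. => .  t=0,i=1
  [9] .#..# => .  t=0,i=3
  [8] .#... => .  t=0,i=19
  [7] ..### => .  t=1,i=11
  [6] ..##. => .  t=0,i=5
  [5] ..#.# => #  t=0,i=0
  [4] ..#.. => #  t=2,i=1
  [3] ...## => .  t=1,i=10
  [2] ...#. => #  t=0,i=21
  [1] ....# => .  t=2,i=13
  [0] ..... => #  t=2,i=12
  bits 11010111110110100011100000110101 = 3621402677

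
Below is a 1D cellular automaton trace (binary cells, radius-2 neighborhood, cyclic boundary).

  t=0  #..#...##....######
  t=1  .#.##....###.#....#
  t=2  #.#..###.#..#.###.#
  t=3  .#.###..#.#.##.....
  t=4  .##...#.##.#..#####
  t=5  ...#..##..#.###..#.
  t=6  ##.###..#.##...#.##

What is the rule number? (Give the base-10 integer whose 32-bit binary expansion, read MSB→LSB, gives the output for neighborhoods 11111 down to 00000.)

  [31] ##### => .  t=0,i=15
  [30] ####. => #  t=0,i=18
  [29] ###.# => .  t=1,i=11
  [28] ###.. => .  t=0,i=0
  [27] ##.## => .  t=2,i=17
  [26] ##.#. => #  t=1,i=12
  [25] ##..# => #  t=0,i=1
  [24] ##... => #  t=0,i=9
  [23] #.### => .  t=2,i=14
  [22] #.##. => .  t=1,i=3
  [21] #.#.# => .  t=1,i=1
  [20] #.#.. => .  t=1,i=13
  [19] #..## => #  t=2,i=4
  [18] #..#. => .  t=0,i=2
  [17] #...# => .  t=0,i=5
  [16] #.... => #  t=0,i=10
  [15] .#### => .  t=0,i=14
  [14] .###. => .  t=1,i=10
  [13] .##.# => .  t=2,i=0
  [12] .##.. => .  t=0,i=8
  [11] .#.## => #  t=1,i=2
  [10] .#.#. => #  t=1,i=0
  [9] .#..# => #  t=2,i=3
  [8] .#... => #  t=0,i=4
  [7] ..### => #  t=0,i=13
  [6] ..##. => .  t=0,i=7
  [5] ..#.# => #  t=1,i=18
  [4] ..#.. => #  t=0,i=3
  [3] ...## => .  t=0,i=6
  [2] ...#. => .  t=1,i=17
  [1] ....# => #  t=0,i=11
  [0] ..... => #  t=3,i=16
  bits 01000111000010010000111110110011 = 1191776179

1191776179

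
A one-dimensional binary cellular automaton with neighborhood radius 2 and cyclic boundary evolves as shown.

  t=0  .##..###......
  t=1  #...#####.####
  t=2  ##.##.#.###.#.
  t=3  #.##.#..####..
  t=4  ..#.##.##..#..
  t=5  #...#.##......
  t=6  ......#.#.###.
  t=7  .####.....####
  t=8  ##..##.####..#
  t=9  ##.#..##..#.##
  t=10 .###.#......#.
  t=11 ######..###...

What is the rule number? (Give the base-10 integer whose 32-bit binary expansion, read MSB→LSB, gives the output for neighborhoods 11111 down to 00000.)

3185066123

  #####|#  b31=1 t=1,i=6
  ####.|.  b30=0 t=1,i=7
  ###.#|#  b29=1 t=1,i=8
  ###..|#  b28=1 t=0,i=7
  ##.##|#  b27=1 t=1,i=9
  ##.#.|#  b26=1 t=2,i=5
  ##..#|.  b25=0 t=0,i=3
  ##...|#  b24=1 t=0,i=8
  #.###|#  b23=1 t=1,i=10
  #.##.|#  b22=1 t=2,i=0
  #.#.#|.  b21=0 t=2,i=6
  #.#..|#  b20=1 t=3,i=5
  #..##|#  b19=1 t=0,i=4
  #..#.|.  b18=0 t=3,i=13
  #...#|.  b17=0 t=1,i=2
  #....|.  b16=0 t=0,i=9
  .####|.  b15=0 t=1,i=5
  .###.|#  b14=1 t=0,i=6
  .##.#|.  b13=0 t=2,i=1
  .##..|.  b12=0 t=0,i=2
  .#.##|.  b11=0 t=2,i=7
  .#.#.|.  b10=0 t=6,i=7
  .#..#|.  b9=0 t=3,i=6
  .#...|.  b8=0 t=4,i=12
  ..###|#  b7=1 t=0,i=5
  ..##.|.  b6=0 t=0,i=1
  ..#.#|.  b5=0 t=3,i=0
  ..#..|.  b4=0 t=4,i=11
  ...##|#  b3=1 t=0,i=0
  ...#.|.  b2=0 t=4,i=1
  ....#|#  b1=1 t=0,i=13
  .....|#  b0=1 t=0,i=10
  bits 10111101110110000100000010001011 = 3185066123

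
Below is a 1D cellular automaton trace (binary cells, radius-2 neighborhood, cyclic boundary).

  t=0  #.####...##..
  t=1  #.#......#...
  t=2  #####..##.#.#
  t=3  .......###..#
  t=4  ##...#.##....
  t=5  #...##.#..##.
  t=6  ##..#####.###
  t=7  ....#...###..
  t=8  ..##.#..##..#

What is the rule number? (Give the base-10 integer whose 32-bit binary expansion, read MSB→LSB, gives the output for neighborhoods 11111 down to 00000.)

  ##### -> .   bit 31 = 0  t=2,i=1
  ####. -> .   bit 30 = 0  t=0,i=4
  ###.# -> #   bit 29 = 1  t=6,i=8
  ###.. -> .   bit 28 = 0  t=0,i=5
  ##.## -> #   bit 27 = 1  t=6,i=9
  ##.#. -> #   bit 26 = 1  t=2,i=9
  ##..# -> .   bit 25 = 0  t=0,i=11
  ##... -> .   bit 24 = 0  t=0,i=6
  #.### -> #   bit 23 = 1  t=0,i=2
  #.##. -> #   bit 22 = 1  t=4,i=7
  #.#.# -> .   bit 21 = 0  t=2,i=10
  #.#.. -> #   bit 20 = 1  t=1,i=2
  #..## -> .   bit 19 = 0  t=2,i=6
  #..#. -> .   bit 18 = 0  t=0,i=12
  #...# -> .   bit 17 = 0  t=0,i=7
  #.... -> #   bit 16 = 1  t=1,i=4
  .#### -> .   bit 15 = 0  t=0,i=3
  .###. -> #   bit 14 = 1  t=3,i=8
  .##.# -> #   bit 13 = 1  t=2,i=8
  .##.. -> .   bit 12 = 0  t=0,i=10
  .#.## -> .   bit 11 = 0  t=0,i=1
  .#.#. -> #   bit 10 = 1  t=1,i=1
  .#..# -> #   bit 9 = 1  t=5,i=8
  .#... -> #   bit 8 = 1  t=1,i=3
  ..### -> #   bit 7 = 1  t=3,i=7
  ..##. -> #   bit 6 = 1  t=0,i=9
  ..#.# -> #   bit 5 = 1  t=0,i=0
  ..#.. -> .   bit 4 = 0  t=1,i=9
  ...## -> .   bit 3 = 0  t=0,i=8
  ...#. -> #   bit 2 = 1  t=1,i=8
  ....# -> #   bit 1 = 1  t=1,i=7
  ..... -> .   bit 0 = 0  t=1,i=5
  bits 00101100110100010110011111100110 = 751921126

751921126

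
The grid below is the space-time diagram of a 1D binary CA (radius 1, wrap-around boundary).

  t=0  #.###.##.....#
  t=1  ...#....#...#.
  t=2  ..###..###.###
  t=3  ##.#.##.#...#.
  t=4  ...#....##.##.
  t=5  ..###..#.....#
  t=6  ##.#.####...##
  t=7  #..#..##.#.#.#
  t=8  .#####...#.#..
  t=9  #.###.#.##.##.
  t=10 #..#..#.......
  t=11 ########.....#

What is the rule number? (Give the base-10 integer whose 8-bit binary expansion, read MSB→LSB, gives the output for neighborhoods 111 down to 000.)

  ### -> #   bit 7 = 1  t=0,i=3
  ##. -> .   bit 6 = 0  t=0,i=0
  #.# -> .   bit 5 = 0  t=0,i=1
  #.. -> #   bit 4 = 1  t=0,i=8
  .## -> .   bit 3 = 0  t=0,i=2
  .#. -> #   bit 2 = 1  t=1,i=3
  ..# -> #   bit 1 = 1  t=0,i=12
  ... -> .   bit 0 = 0  t=0,i=9
  bits 10010110 = 150

150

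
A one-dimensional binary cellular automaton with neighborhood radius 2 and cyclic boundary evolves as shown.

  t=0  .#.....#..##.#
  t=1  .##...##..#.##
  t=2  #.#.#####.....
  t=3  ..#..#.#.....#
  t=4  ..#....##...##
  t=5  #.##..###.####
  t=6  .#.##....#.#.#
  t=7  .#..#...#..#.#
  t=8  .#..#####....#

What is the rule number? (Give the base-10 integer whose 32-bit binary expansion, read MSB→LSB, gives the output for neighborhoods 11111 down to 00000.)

1311936860

  nb #####: next=.  (t=2,i=6, bit31=0)
  nb ####.: next=#  (t=2,i=7, bit30=1)
  nb ###.#: next=.  (t=5,i=0, bit29=0)
  nb ###..: next=.  (t=2,i=8, bit28=0)
  nb ##.##: next=#  (t=1,i=0, bit27=1)
  nb ##.#.: next=#  (t=0,i=12, bit26=1)
  nb ##..#: next=#  (t=1,i=8, bit25=1)
  nb ##...: next=.  (t=1,i=3, bit24=0)
  nb #.###: next=.  (t=2,i=4, bit23=0)
  nb #.##.: next=.  (t=1,i=1, bit22=0)
  nb #.#.#: next=#  (t=0,i=13, bit21=1)
  nb #.#..: next=#  (t=0,i=1, bit20=1)
  nb #..##: next=.  (t=0,i=9, bit19=0)
  nb #..#.: next=.  (t=1,i=9, bit18=0)
  nb #...#: next=#  (t=1,i=4, bit17=1)
  nb #....: next=.  (t=0,i=3, bit16=0)
  nb .####: next=#  (t=2,i=5, bit15=1)
  nb .###.: next=.  (t=5,i=7, bit14=0)
  nb .##.#: next=.  (t=0,i=11, bit13=0)
  nb .##..: next=#  (t=1,i=2, bit12=1)
  nb .#.##: next=.  (t=1,i=11, bit11=0)
  nb .#.#.: next=.  (t=0,i=0, bit10=0)
  nb .#..#: next=.  (t=0,i=8, bit9=0)
  nb .#...: next=#  (t=0,i=2, bit8=1)
  nb ..###: next=.  (t=5,i=6, bit7=0)
  nb ..##.: next=#  (t=0,i=10, bit6=1)
  nb ..#.#: next=.  (t=1,i=10, bit5=0)
  nb ..#..: next=#  (t=0,i=7, bit4=1)
  nb ...##: next=#  (t=1,i=5, bit3=1)
  nb ...#.: next=#  (t=0,i=6, bit2=1)
  nb ....#: next=.  (t=0,i=5, bit1=0)
  nb .....: next=.  (t=0,i=4, bit0=0)
  bits 01001110001100101001000101011100 = 1311936860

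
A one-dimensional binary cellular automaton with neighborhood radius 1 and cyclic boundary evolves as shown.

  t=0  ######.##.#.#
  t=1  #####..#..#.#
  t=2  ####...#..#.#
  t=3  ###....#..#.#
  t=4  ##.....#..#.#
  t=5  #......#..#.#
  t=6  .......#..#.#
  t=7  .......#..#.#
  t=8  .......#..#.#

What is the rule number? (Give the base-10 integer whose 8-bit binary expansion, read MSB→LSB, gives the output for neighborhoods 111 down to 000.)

140

  ### -> #   bit 7 = 1  t=0,i=0
  ##. -> .   bit 6 = 0  t=0,i=5
  #.# -> .   bit 5 = 0  t=0,i=6
  #.. -> .   bit 4 = 0  t=1,i=5
  .## -> #   bit 3 = 1  t=0,i=7
  .#. -> #   bit 2 = 1  t=0,i=10
  ..# -> .   bit 1 = 0  t=1,i=6
  ... -> .   bit 0 = 0  t=2,i=5
  bits 10001100 = 140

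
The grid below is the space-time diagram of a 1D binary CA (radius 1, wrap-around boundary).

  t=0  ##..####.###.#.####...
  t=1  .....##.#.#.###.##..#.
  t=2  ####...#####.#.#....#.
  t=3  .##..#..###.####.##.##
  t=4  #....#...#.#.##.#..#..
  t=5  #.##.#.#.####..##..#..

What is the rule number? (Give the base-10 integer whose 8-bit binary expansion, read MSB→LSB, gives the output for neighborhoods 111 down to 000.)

  ### -> #   bit 7 = 1  t=0,i=5
  ##. -> .   bit 6 = 0  t=0,i=1
  #.# -> #   bit 5 = 1  t=0,i=8
  #.. -> .   bit 4 = 0  t=0,i=2
  .## -> .   bit 3 = 0  t=0,i=0
  .#. -> #   bit 2 = 1  t=0,i=13
  ..# -> .   bit 1 = 0  t=0,i=3
  ... -> #   bit 0 = 1  t=0,i=20
  bits 10100101 = 165

165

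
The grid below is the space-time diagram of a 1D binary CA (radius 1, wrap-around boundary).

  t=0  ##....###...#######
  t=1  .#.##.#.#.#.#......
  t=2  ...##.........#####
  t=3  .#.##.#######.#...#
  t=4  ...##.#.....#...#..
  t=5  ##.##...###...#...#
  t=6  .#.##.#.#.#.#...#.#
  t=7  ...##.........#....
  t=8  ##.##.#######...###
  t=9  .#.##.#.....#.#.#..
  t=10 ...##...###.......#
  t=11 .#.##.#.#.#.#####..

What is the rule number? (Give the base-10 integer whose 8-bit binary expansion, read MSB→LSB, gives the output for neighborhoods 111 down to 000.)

73

  ###|.  b7=0 t=0,i=0
  ##.|#  b6=1 t=0,i=1
  #.#|.  b5=0 t=1,i=2
  #..|.  b4=0 t=0,i=2
  .##|#  b3=1 t=0,i=6
  .#.|.  b2=0 t=1,i=1
  ..#|.  b1=0 t=0,i=5
  ...|#  b0=1 t=0,i=3
  bits 01001001 = 73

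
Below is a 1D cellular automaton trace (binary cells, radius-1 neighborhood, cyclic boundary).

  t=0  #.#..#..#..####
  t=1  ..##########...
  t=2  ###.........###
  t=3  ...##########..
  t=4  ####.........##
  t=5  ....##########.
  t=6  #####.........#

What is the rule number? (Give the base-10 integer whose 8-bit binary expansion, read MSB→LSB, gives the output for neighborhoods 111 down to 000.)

31

  ### -> .   bit 7 = 0  t=0,i=12
  ##. -> .   bit 6 = 0  t=0,i=0
  #.# -> .   bit 5 = 0  t=0,i=1
  #.. -> #   bit 4 = 1  t=0,i=3
  .## -> #   bit 3 = 1  t=0,i=11
  .#. -> #   bit 2 = 1  t=0,i=2
  ..# -> #   bit 1 = 1  t=0,i=4
  ... -> #   bit 0 = 1  t=1,i=0
  bits 00011111 = 31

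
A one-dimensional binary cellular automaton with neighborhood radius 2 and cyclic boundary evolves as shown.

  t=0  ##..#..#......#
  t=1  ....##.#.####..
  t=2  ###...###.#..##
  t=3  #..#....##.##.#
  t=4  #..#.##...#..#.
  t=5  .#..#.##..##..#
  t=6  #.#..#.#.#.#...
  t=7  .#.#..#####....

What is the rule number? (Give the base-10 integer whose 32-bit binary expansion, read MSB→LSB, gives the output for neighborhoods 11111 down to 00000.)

  #####|#  b31=1 t=2,i=0
  ####.|.  b30=0 t=1,i=11
  ###.#|#  b29=1 t=2,i=8
  ###..|.  b28=0 t=0,i=1
  ##.##|#  b27=1 t=3,i=10
  ##.#.|#  b26=1 t=1,i=6
  ##..#|.  b25=0 t=0,i=2
  ##...|#  b24=1 t=1,i=13
  #.###|.  b23=0 t=1,i=9
  #.##.|.  b22=0 t=3,i=11
  #.#.#|#  b21=1 t=1,i=7
  #.#..|.  b20=0 t=2,i=10
  #..##|#  b19=1 t=2,i=12
  #..#.|.  b18=0 t=0,i=3
  #...#|.  b17=0 t=2,i=4
  #....|#  b16=1 t=0,i=9
  .####|#  b15=1 t=1,i=10
  .###.|.  b14=0 t=0,i=0
  .##.#|.  b13=0 t=1,i=5
  .##..|#  b12=1 t=3,i=0
  .#.##|#  b11=1 t=1,i=8
  .#.#.|#  b10=1 t=4,i=14
  .#..#|#  b9=1 t=0,i=5
  .#...|.  b8=0 t=0,i=8
  ..###|.  b7=0 t=0,i=14
  ..##.|.  b6=0 t=1,i=4
  ..#.#|.  b5=0 t=4,i=3
  ..#..|#  b4=1 t=0,i=4
  ...##|.  b3=0 t=0,i=13
  ...#.|.  b2=0 t=4,i=9
  ....#|#  b1=1 t=0,i=12
  .....|#  b0=1 t=0,i=10
  bits 10101101001010011001111000010011 = 2905185811

2905185811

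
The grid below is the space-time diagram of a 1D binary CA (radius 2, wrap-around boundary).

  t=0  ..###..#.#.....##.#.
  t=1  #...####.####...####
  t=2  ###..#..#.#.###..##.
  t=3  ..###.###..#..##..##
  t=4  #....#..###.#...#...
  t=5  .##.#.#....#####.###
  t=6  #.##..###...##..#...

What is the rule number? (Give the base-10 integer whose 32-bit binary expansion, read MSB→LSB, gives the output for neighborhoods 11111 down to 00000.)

  nb #####: next=#  (t=1,i=18, bit31=1)
  nb ####.: next=.  (t=1,i=6, bit30=0)
  nb ###.#: next=.  (t=1,i=7, bit29=0)
  nb ###..: next=#  (t=0,i=4, bit28=1)
  nb ##.##: next=#  (t=1,i=8, bit27=1)
  nb ##.#.: next=#  (t=0,i=17, bit26=1)
  nb ##..#: next=#  (t=0,i=5, bit25=1)
  nb ##...: next=#  (t=1,i=1, bit24=1)
  nb #.###: next=.  (t=1,i=9, bit23=0)
  nb #.##.: next=.  (t=5,i=1, bit22=0)
  nb #.#.#: next=.  (t=2,i=10, bit21=0)
  nb #.#..: next=#  (t=0,i=9, bit20=1)
  nb #..##: next=.  (t=2,i=16, bit19=0)
  nb #..#.: next=#  (t=0,i=6, bit18=1)
  nb #...#: next=#  (t=0,i=0, bit17=1)
  nb #....: next=#  (t=0,i=11, bit16=1)
  nb .####: next=#  (t=1,i=5, bit15=1)
  nb .###.: next=.  (t=0,i=3, bit14=0)
  nb .##.#: next=#  (t=0,i=16, bit13=1)
  nb .##..: next=.  (t=3,i=15, bit12=0)
  nb .#.##: next=#  (t=2,i=11, bit11=1)
  nb .#.#.: next=.  (t=0,i=8, bit10=0)
  nb .#..#: next=#  (t=2,i=6, bit9=1)
  nb .#...: next=#  (t=0,i=10, bit8=1)
  nb ..###: next=.  (t=0,i=2, bit7=0)
  nb ..##.: next=.  (t=0,i=15, bit6=0)
  nb ..#.#: next=#  (t=0,i=7, bit5=1)
  nb ..#..: next=.  (t=2,i=5, bit4=0)
  nb ...##: next=.  (t=0,i=1, bit3=0)
  nb ...#.: next=#  (t=4,i=4, bit2=1)
  nb ....#: next=.  (t=0,i=13, bit1=0)
  nb .....: next=#  (t=0,i=12, bit0=1)
  bits 10011111000101111010101100100101 = 2669128485

2669128485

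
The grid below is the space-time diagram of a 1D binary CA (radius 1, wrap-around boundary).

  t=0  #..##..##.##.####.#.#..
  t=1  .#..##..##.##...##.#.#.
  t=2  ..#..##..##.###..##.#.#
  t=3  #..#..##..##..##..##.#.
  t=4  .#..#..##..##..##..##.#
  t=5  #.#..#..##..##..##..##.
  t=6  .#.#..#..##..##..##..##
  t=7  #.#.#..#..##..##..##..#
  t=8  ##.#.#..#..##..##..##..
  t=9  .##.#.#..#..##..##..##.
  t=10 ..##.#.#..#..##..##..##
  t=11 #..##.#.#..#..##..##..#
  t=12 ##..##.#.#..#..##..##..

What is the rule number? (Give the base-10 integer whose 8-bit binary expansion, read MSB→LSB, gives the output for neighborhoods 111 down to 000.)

113

  nb ###: next=.  (t=0,i=14, bit7=0)
  nb ##.: next=#  (t=0,i=4, bit6=1)
  nb #.#: next=#  (t=0,i=9, bit5=1)
  nb #..: next=#  (t=0,i=1, bit4=1)
  nb .##: next=.  (t=0,i=3, bit3=0)
  nb .#.: next=.  (t=0,i=0, bit2=0)
  nb ..#: next=.  (t=0,i=2, bit1=0)
  nb ...: next=#  (t=1,i=14, bit0=1)
  bits 01110001 = 113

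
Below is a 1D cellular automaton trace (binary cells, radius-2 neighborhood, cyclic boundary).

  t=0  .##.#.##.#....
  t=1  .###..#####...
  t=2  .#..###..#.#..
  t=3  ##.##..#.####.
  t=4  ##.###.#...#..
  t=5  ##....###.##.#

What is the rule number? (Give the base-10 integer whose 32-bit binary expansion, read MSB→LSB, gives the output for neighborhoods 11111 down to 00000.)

1196963316

  nb #####: next=.  (t=1,i=8, bit31=0)
  nb ####.: next=#  (t=1,i=9, bit30=1)
  nb ###.#: next=.  (t=3,i=12, bit29=0)
  nb ###..: next=.  (t=1,i=3, bit28=0)
  nb ##.##: next=.  (t=3,i=2, bit27=0)
  nb ##.#.: next=#  (t=0,i=3, bit26=1)
  nb ##..#: next=#  (t=1,i=4, bit25=1)
  nb ##...: next=#  (t=1,i=11, bit24=1)
  nb #.###: next=.  (t=3,i=9, bit23=0)
  nb #.##.: next=#  (t=0,i=6, bit22=1)
  nb #.#.#: next=.  (t=0,i=4, bit21=0)
  nb #.#..: next=#  (t=0,i=9, bit20=1)
  nb #..##: next=#  (t=1,i=5, bit19=1)
  nb #..#.: next=.  (t=2,i=8, bit18=0)
  nb #...#: next=.  (t=2,i=13, bit17=0)
  nb #....: next=.  (t=0,i=11, bit16=0)
  nb .####: next=.  (t=1,i=7, bit15=0)
  nb .###.: next=.  (t=1,i=2, bit14=0)
  nb .##.#: next=#  (t=0,i=2, bit13=1)
  nb .##..: next=#  (t=3,i=4, bit12=1)
  nb .#.##: next=.  (t=0,i=5, bit11=0)
  nb .#.#.: next=#  (t=2,i=10, bit10=1)
  nb .#..#: next=.  (t=2,i=2, bit9=0)
  nb .#...: next=#  (t=0,i=10, bit8=1)
  nb ..###: next=#  (t=1,i=1, bit7=1)
  nb ..##.: next=#  (t=0,i=1, bit6=1)
  nb ..#.#: next=#  (t=2,i=9, bit5=1)
  nb ..#..: next=#  (t=2,i=1, bit4=1)
  nb ...##: next=.  (t=0,i=0, bit3=0)
  nb ...#.: next=#  (t=2,i=0, bit2=1)
  nb ....#: next=.  (t=0,i=13, bit1=0)
  nb .....: next=.  (t=0,i=12, bit0=0)
  bits 01000111010110000011010111110100 = 1196963316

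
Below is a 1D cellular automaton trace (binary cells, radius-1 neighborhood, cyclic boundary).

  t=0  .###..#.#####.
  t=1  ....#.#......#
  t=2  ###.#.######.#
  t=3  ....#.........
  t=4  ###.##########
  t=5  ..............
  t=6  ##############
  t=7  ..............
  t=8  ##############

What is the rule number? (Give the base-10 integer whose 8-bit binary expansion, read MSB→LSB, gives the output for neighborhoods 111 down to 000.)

  ###|.  b7=0 t=0,i=2
  ##.|.  b6=0 t=0,i=3
  #.#|.  b5=0 t=0,i=7
  #..|#  b4=1 t=0,i=4
  .##|.  b3=0 t=0,i=1
  .#.|#  b2=1 t=0,i=6
  ..#|.  b1=0 t=0,i=0
  ...|#  b0=1 t=1,i=1
  bits 00010101 = 21

21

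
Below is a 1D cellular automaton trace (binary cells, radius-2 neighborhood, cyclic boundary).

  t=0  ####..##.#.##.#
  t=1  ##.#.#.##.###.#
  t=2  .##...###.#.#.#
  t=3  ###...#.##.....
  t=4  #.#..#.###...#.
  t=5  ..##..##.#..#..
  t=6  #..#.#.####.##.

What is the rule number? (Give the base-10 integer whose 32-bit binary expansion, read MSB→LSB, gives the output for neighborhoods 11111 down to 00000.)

3034102678

  ##### -> #   bit 31 = 1  t=0,i=1
  ####. -> .   bit 30 = 0  t=0,i=2
  ###.# -> #   bit 29 = 1  t=1,i=1
  ###.. -> #   bit 28 = 1  t=0,i=3
  ##.## -> .   bit 27 = 0  t=0,i=13
  ##.#. -> #   bit 26 = 1  t=0,i=8
  ##..# -> .   bit 25 = 0  t=0,i=4
  ##... -> .   bit 24 = 0  t=2,i=3
  #.### -> #   bit 23 = 1  t=0,i=14
  #.##. -> #   bit 22 = 1  t=0,i=11
  #.#.# -> .   bit 21 = 0  t=0,i=9
  #.#.. -> #   bit 20 = 1  t=4,i=2
  #..## -> #   bit 19 = 1  t=0,i=5
  #..#. -> .   bit 18 = 0  t=4,i=4
  #...# -> .   bit 17 = 0  t=2,i=4
  #.... -> .   bit 16 = 0  t=3,i=11
  .#### -> #   bit 15 = 1  t=0,i=0
  .###. -> .   bit 14 = 0  t=1,i=0
  .##.# -> #   bit 13 = 1  t=0,i=7
  .##.. -> #   bit 12 = 1  t=2,i=2
  .#.## -> #   bit 11 = 1  t=0,i=10
  .#.#. -> .   bit 10 = 0  t=1,i=4
  .#..# -> #   bit 9 = 1  t=4,i=3
  .#... -> #   bit 8 = 1  t=5,i=13
  ..### -> #   bit 7 = 1  t=2,i=6
  ..##. -> .   bit 6 = 0  t=0,i=6
  ..#.# -> .   bit 5 = 0  t=3,i=6
  ..#.. -> #   bit 4 = 1  t=5,i=12
  ...## -> .   bit 3 = 0  t=2,i=5
  ...#. -> #   bit 2 = 1  t=3,i=5
  ....# -> #   bit 1 = 1  t=3,i=13
  ..... -> .   bit 0 = 0  t=3,i=12
  bits 10110100110110001011101110010110 = 3034102678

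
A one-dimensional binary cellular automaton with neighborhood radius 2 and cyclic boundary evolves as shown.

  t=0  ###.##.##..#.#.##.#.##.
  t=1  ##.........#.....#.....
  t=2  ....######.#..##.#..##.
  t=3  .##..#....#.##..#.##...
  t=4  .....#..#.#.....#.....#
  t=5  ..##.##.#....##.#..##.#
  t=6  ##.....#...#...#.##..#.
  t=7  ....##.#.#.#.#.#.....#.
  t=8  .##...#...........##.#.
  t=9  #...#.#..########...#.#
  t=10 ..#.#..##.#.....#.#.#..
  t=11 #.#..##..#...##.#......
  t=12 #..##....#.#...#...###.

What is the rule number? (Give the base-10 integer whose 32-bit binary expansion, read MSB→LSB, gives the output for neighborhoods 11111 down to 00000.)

  [31] ##### => .  t=2,i=6
  [30] ####. => .  t=2,i=8
  [29] ###.# => .  t=0,i=2
  [28] ###.. => #  t=9,i=16
  [27] ##.## => .  t=0,i=3
  [26] ##.#. => #  t=0,i=17
  [25] ##..# => .  t=0,i=9
  [24] ##... => .  t=1,i=2
  [23] #.### => #  t=0,i=0
  [22] #.##. => .  t=0,i=4
  [21] #.#.# => .  t=0,i=13
  [20] #.#.. => .  t=2,i=11
  [19] #..## => #  t=2,i=13
  [18] #..#. => .  t=0,i=10
  [17] #...# => #  t=6,i=9
  [16] #.... => .  t=1,i=3
  [15] .#### => #  t=2,i=5
  [14] .###. => #  t=0,i=1
  [13] .##.# => .  t=0,i=5
  [12] .##.. => .  t=0,i=8
  [11] .#.## => .  t=0,i=14
  [10] .#.#. => .  t=0,i=12
  [9] .#..# => #  t=2,i=12
  [8] .#... => .  t=1,i=12
  [7] ..### => .  t=2,i=4
  [6] ..##. => .  t=1,i=0
  [5] ..#.# => #  t=0,i=11
  [4] ..#.. => #  t=1,i=11
  [3] ...## => .  t=1,i=22
  [2] ...#. => .  t=1,i=10
  [1] ....# => #  t=1,i=9
  [0] ..... => #  t=1,i=4
  bits 00010100100010101100001000110011 = 344638003

344638003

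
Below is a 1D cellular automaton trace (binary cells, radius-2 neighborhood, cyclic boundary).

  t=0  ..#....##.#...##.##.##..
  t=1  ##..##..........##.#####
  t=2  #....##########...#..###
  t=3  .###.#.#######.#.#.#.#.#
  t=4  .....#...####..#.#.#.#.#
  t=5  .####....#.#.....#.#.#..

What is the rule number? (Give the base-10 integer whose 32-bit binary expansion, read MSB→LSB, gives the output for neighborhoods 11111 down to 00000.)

3378582151

  nb #####: next=#  (t=1,i=21, bit31=1)
  nb ####.: next=#  (t=1,i=0, bit30=1)
  nb ###.#: next=.  (t=3,i=3, bit29=0)
  nb ###..: next=.  (t=1,i=1, bit28=0)
  nb ##.##: next=#  (t=0,i=16, bit27=1)
  nb ##.#.: next=.  (t=0,i=9, bit26=0)
  nb ##..#: next=.  (t=1,i=2, bit25=0)
  nb ##...: next=#  (t=0,i=22, bit24=1)
  nb #.###: next=.  (t=1,i=19, bit23=0)
  nb #.##.: next=#  (t=0,i=17, bit22=1)
  nb #.#.#: next=#  (t=3,i=5, bit21=1)
  nb #.#..: next=.  (t=0,i=10, bit20=0)
  nb #..##: next=.  (t=1,i=3, bit19=0)
  nb #..#.: next=.  (t=4,i=14, bit18=0)
  nb #...#: next=.  (t=0,i=12, bit17=0)
  nb #....: next=#  (t=0,i=4, bit16=1)
  nb .####: next=.  (t=1,i=20, bit15=0)
  nb .###.: next=.  (t=3,i=2, bit14=0)
  nb .##.#: next=.  (t=0,i=8, bit13=0)
  nb .##..: next=#  (t=0,i=21, bit12=1)
  nb .#.##: next=.  (t=3,i=0, bit11=0)
  nb .#.#.: next=.  (t=3,i=16, bit10=0)
  nb .#..#: next=#  (t=2,i=19, bit9=1)
  nb .#...: next=.  (t=0,i=3, bit8=0)
  nb ..###: next=#  (t=2,i=5, bit7=1)
  nb ..##.: next=.  (t=0,i=7, bit6=0)
  nb ..#.#: next=.  (t=4,i=15, bit5=0)
  nb ..#..: next=.  (t=0,i=2, bit4=0)
  nb ...##: next=.  (t=0,i=6, bit3=0)
  nb ...#.: next=#  (t=0,i=1, bit2=1)
  nb ....#: next=#  (t=0,i=0, bit1=1)
  nb .....: next=#  (t=1,i=8, bit0=1)
  bits 11001001011000010001001010000111 = 3378582151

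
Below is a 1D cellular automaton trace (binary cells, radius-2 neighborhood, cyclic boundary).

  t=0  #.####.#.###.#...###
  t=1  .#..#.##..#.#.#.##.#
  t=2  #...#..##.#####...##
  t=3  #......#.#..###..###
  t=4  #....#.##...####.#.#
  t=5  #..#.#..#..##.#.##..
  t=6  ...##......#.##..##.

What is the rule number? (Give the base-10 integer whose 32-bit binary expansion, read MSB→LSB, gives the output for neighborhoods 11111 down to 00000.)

  nb #####: next=#  (t=2,i=12, bit31=1)
  nb ####.: next=#  (t=0,i=4, bit30=1)
  nb ###.#: next=.  (t=0,i=0, bit29=0)
  nb ###..: next=#  (t=2,i=0, bit28=1)
  nb ##.##: next=#  (t=0,i=1, bit27=1)
  nb ##.#.: next=#  (t=0,i=6, bit26=1)
  nb ##..#: next=#  (t=1,i=8, bit25=1)
  nb ##...: next=.  (t=2,i=1, bit24=0)
  nb #.###: next=.  (t=0,i=2, bit23=0)
  nb #.##.: next=.  (t=1,i=6, bit22=0)
  nb #.#.#: next=#  (t=0,i=7, bit21=1)
  nb #.#..: next=.  (t=0,i=13, bit20=0)
  nb #..##: next=.  (t=2,i=6, bit19=0)
  nb #..#.: next=.  (t=1,i=3, bit18=0)
  nb #...#: next=.  (t=0,i=15, bit17=0)
  nb #....: next=.  (t=3,i=2, bit16=0)
  nb .####: next=.  (t=0,i=3, bit15=0)
  nb .###.: next=#  (t=0,i=10, bit14=1)
  nb .##.#: next=.  (t=1,i=17, bit13=0)
  nb .##..: next=#  (t=1,i=7, bit12=1)
  nb .#.##: next=.  (t=0,i=8, bit11=0)
  nb .#.#.: next=#  (t=1,i=0, bit10=1)
  nb .#..#: next=.  (t=1,i=2, bit9=0)
  nb .#...: next=#  (t=0,i=14, bit8=1)
  nb ..###: next=#  (t=0,i=17, bit7=1)
  nb ..##.: next=#  (t=2,i=7, bit6=1)
  nb ..#.#: next=#  (t=1,i=4, bit5=1)
  nb ..#..: next=.  (t=2,i=4, bit4=0)
  nb ...##: next=#  (t=0,i=16, bit3=1)
  nb ...#.: next=.  (t=2,i=3, bit2=0)
  nb ....#: next=#  (t=3,i=5, bit1=1)
  nb .....: next=.  (t=3,i=3, bit0=0)
  bits 11011110001000000101010111101010 = 3726661098

3726661098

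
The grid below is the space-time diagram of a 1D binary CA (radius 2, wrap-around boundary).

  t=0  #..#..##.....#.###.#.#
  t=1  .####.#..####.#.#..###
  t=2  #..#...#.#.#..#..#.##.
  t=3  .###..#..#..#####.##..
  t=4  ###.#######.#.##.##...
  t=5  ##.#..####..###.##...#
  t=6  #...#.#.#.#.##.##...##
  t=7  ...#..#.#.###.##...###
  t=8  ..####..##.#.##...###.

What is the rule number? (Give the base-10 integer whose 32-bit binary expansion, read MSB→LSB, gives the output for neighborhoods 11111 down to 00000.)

3395635935

  ##### -> #   bit 31 = 1  t=3,i=14
  ####. -> #   bit 30 = 1  t=1,i=3
  ###.# -> .   bit 29 = 0  t=0,i=17
  ###.. -> .   bit 28 = 0  t=3,i=3
  ##.## -> #   bit 27 = 1  t=1,i=0
  ##.#. -> .   bit 26 = 0  t=0,i=18
  ##..# -> #   bit 25 = 1  t=0,i=1
  ##... -> .   bit 24 = 0  t=0,i=8
  #.### -> .   bit 23 = 0  t=0,i=15
  #.##. -> #   bit 22 = 1  t=0,i=21
  #.#.# -> #   bit 21 = 1  t=0,i=19
  #.#.. -> .   bit 20 = 0  t=1,i=6
  #..## -> .   bit 19 = 0  t=0,i=5
  #..#. -> #   bit 18 = 1  t=0,i=2
  #...# -> .   bit 17 = 0  t=2,i=5
  #.... -> #   bit 16 = 1  t=0,i=9
  .#### -> .   bit 15 = 0  t=1,i=2
  .###. -> #   bit 14 = 1  t=0,i=16
  .##.# -> .   bit 13 = 0  t=2,i=20
  .##.. -> .   bit 12 = 0  t=0,i=0
  .#.## -> #   bit 11 = 1  t=0,i=14
  .#.#. -> .   bit 10 = 0  t=1,i=15
  .#..# -> #   bit 9 = 1  t=0,i=4
  .#... -> .   bit 8 = 0  t=2,i=4
  ..### -> #   bit 7 = 1  t=1,i=9
  ..##. -> #   bit 6 = 1  t=0,i=6
  ..#.# -> .   bit 5 = 0  t=0,i=13
  ..#.. -> #   bit 4 = 1  t=0,i=3
  ...## -> #   bit 3 = 1  t=3,i=0
  ...#. -> #   bit 2 = 1  t=0,i=12
  ....# -> #   bit 1 = 1  t=0,i=11
  ..... -> #   bit 0 = 1  t=0,i=10
  bits 11001010011001010100101011011111 = 3395635935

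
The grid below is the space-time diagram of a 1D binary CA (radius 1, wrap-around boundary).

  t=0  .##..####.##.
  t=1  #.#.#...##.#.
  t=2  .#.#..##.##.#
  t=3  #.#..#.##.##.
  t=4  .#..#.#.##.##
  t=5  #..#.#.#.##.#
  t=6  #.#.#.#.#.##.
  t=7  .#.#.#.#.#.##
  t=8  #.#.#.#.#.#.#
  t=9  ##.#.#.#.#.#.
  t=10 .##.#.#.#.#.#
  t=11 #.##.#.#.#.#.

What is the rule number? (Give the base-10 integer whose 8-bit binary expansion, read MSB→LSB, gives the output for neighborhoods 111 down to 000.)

  nb ###: next=.  (t=0,i=6, bit7=0)
  nb ##.: next=#  (t=0,i=2, bit6=1)
  nb #.#: next=#  (t=0,i=9, bit5=1)
  nb #..: next=.  (t=0,i=3, bit4=0)
  nb .##: next=.  (t=0,i=1, bit3=0)
  nb .#.: next=.  (t=1,i=0, bit2=0)
  nb ..#: next=#  (t=0,i=0, bit1=1)
  nb ...: next=#  (t=1,i=6, bit0=1)
  bits 01100011 = 99

99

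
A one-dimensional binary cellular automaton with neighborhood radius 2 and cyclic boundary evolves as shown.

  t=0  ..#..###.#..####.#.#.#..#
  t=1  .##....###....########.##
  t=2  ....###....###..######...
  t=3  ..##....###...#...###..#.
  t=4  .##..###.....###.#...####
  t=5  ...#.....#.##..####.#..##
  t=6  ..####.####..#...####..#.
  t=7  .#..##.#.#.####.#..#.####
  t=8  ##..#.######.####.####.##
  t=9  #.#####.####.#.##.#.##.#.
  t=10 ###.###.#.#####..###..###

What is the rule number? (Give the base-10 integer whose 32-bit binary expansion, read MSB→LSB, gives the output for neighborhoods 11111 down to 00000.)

3870625150

  [31] ##### => #  t=1,i=16
  [30] ####. => #  t=0,i=14
  [29] ###.# => #  t=0,i=7
  [28] ###.. => .  t=1,i=9
  [27] ##.## => .  t=1,i=0
  [26] ##.#. => #  t=0,i=8
  [25] ##..# => #  t=2,i=14
  [24] ##... => .  t=1,i=3
  [23] #.### => #  t=6,i=7
  [22] #.##. => .  t=1,i=1
  [21] #.#.# => #  t=0,i=17
  [20] #.#.. => #  t=0,i=9
  [19] #..## => .  t=0,i=4
  [18] #..#. => #  t=0,i=1
  [17] #...# => .  t=3,i=0
  [16] #.... => #  t=1,i=4
  [15] .#### => .  t=0,i=13
  [14] .###. => .  t=0,i=6
  [13] .##.# => .  t=1,i=24
  [12] .##.. => .  t=1,i=2
  [11] .#.## => #  t=5,i=10
  [10] .#.#. => #  t=0,i=18
  [9] .#..# => .  t=0,i=0
  [8] .#... => #  t=3,i=15
  [7] ..### => .  t=0,i=5
  [6] ..##. => #  t=3,i=2
  [5] ..#.# => #  t=5,i=9
  [4] ..#.. => #  t=0,i=2
  [3] ...## => #  t=1,i=6
  [2] ...#. => #  t=3,i=13
  [1] ....# => #  t=1,i=5
  [0] ..... => .  t=2,i=0
  bits 11100110101101010000110101111110 = 3870625150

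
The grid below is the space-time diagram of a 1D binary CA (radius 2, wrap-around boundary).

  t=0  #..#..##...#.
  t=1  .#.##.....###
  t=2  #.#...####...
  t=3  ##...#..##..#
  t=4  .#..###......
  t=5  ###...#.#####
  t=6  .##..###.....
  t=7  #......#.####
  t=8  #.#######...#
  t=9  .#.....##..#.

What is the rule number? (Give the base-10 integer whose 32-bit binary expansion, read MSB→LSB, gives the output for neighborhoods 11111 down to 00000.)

1543573055

  ##### -> .   bit 31 = 0  t=5,i=0
  ####. -> #   bit 30 = 1  t=2,i=8
  ###.# -> .   bit 29 = 0  t=1,i=12
  ###.. -> #   bit 28 = 1  t=2,i=9
  ##.## -> #   bit 27 = 1  t=8,i=1
  ##.#. -> #   bit 26 = 1  t=1,i=0
  ##..# -> .   bit 25 = 0  t=3,i=10
  ##... -> .   bit 24 = 0  t=0,i=8
  #.### -> .   bit 23 = 0  t=5,i=8
  #.##. -> .   bit 22 = 0  t=1,i=3
  #.#.# -> .   bit 21 = 0  t=1,i=1
  #.#.. -> .   bit 20 = 0  t=0,i=0
  #..## -> .   bit 19 = 0  t=0,i=5
  #..#. -> .   bit 18 = 0  t=0,i=2
  #...# -> .   bit 17 = 0  t=0,i=9
  #.... -> #   bit 16 = 1  t=1,i=6
  .#### -> .   bit 15 = 0  t=2,i=7
  .###. -> .   bit 14 = 0  t=1,i=11
  .##.# -> .   bit 13 = 0  t=8,i=0
  .##.. -> .   bit 12 = 0  t=0,i=7
  .#.## -> #   bit 11 = 1  t=1,i=2
  .#.#. -> #   bit 10 = 1  t=0,i=12
  .#..# -> #   bit 9 = 1  t=0,i=1
  .#... -> .   bit 8 = 0  t=2,i=3
  ..### -> .   bit 7 = 0  t=1,i=10
  ..##. -> .   bit 6 = 0  t=0,i=6
  ..#.# -> #   bit 5 = 1  t=0,i=11
  ..#.. -> #   bit 4 = 1  t=0,i=3
  ...## -> #   bit 3 = 1  t=1,i=9
  ...#. -> #   bit 2 = 1  t=0,i=10
  ....# -> #   bit 1 = 1  t=1,i=8
  ..... -> #   bit 0 = 1  t=1,i=7
  bits 01011100000000010000111000111111 = 1543573055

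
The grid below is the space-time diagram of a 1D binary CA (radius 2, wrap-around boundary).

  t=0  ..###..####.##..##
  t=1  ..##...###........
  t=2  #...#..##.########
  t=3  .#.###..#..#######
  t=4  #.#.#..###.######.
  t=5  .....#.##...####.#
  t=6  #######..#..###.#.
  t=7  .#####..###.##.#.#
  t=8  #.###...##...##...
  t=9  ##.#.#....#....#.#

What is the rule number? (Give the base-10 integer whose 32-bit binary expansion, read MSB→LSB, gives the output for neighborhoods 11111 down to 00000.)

3305499575

  #####|#  b31=1 t=2,i=12
  ####.|#  b30=1 t=0,i=9
  ###.#|.  b29=0 t=0,i=10
  ###..|.  b28=0 t=0,i=4
  ##.##|.  b27=0 t=0,i=11
  ##.#.|#  b26=1 t=3,i=0
  ##..#|.  b25=0 t=0,i=0
  ##...|#  b24=1 t=1,i=4
  #.###|.  b23=0 t=2,i=10
  #.##.|.  b22=0 t=0,i=12
  #.#.#|.  b21=0 t=3,i=1
  #.#..|.  b20=0 t=4,i=4
  #..##|.  b19=0 t=0,i=1
  #..#.|#  b18=1 t=3,i=7
  #...#|.  b17=0 t=1,i=5
  #....|#  b16=1 t=1,i=11
  .####|#  b15=1 t=0,i=8
  .###.|#  b14=1 t=0,i=3
  .##.#|#  b13=1 t=2,i=8
  .##..|.  b12=0 t=0,i=13
  .#.##|#  b11=1 t=3,i=2
  .#.#.|.  b10=0 t=4,i=1
  .#..#|#  b9=1 t=2,i=5
  .#...|#  b8=1 t=5,i=0
  ..###|#  b7=1 t=0,i=2
  ..##.|.  b6=0 t=0,i=16
  ..#.#|#  b5=1 t=5,i=5
  ..#..|#  b4=1 t=2,i=4
  ...##|.  b3=0 t=1,i=1
  ...#.|#  b2=1 t=2,i=3
  ....#|#  b1=1 t=1,i=0
  .....|#  b0=1 t=1,i=12
  bits 11000101000001011110101110110111 = 3305499575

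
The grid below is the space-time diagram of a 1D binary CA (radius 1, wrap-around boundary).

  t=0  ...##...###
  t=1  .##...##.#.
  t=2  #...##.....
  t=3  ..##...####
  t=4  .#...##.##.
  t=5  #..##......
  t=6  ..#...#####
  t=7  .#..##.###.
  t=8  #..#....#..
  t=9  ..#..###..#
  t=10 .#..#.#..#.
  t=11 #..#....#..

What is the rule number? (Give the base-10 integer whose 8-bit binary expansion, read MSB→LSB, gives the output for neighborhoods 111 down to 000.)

131

  ### -> #   bit 7 = 1  t=0,i=9
  ##. -> .   bit 6 = 0  t=0,i=4
  #.# -> .   bit 5 = 0  t=1,i=8
  #.. -> .   bit 4 = 0  t=0,i=0
  .## -> .   bit 3 = 0  t=0,i=3
  .#. -> .   bit 2 = 0  t=1,i=9
  ..# -> #   bit 1 = 1  t=0,i=2
  ... -> #   bit 0 = 1  t=0,i=1
  bits 10000011 = 131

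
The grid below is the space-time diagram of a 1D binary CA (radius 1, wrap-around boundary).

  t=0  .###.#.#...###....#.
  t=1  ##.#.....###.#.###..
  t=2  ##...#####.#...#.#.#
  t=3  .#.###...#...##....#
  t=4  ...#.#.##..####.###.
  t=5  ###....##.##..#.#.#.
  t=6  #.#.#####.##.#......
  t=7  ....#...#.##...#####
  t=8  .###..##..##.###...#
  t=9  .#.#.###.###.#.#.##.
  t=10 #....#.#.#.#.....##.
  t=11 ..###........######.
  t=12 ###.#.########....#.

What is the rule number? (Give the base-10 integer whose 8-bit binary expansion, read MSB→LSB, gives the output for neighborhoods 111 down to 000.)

  [7] ### => .  t=0,i=2
  [6] ##. => #  t=0,i=3
  [5] #.# => .  t=0,i=4
  [4] #.. => .  t=0,i=8
  [3] .## => #  t=0,i=1
  [2] .#. => .  t=0,i=5
  [1] ..# => #  t=0,i=0
  [0] ... => #  t=0,i=9
  bits 01001011 = 75

75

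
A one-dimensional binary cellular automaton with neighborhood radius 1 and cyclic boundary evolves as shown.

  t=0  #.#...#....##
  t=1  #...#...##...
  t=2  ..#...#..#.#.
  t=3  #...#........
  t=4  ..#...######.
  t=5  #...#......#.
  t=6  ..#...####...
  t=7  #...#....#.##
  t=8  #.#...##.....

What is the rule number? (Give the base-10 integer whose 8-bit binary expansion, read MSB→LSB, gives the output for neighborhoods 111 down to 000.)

65

  ###|.  b7=0 t=0,i=12
  ##.|#  b6=1 t=0,i=0
  #.#|.  b5=0 t=0,i=1
  #..|.  b4=0 t=0,i=3
  .##|.  b3=0 t=0,i=11
  .#.|.  b2=0 t=0,i=2
  ..#|.  b1=0 t=0,i=5
  ...|#  b0=1 t=0,i=4
  bits 01000001 = 65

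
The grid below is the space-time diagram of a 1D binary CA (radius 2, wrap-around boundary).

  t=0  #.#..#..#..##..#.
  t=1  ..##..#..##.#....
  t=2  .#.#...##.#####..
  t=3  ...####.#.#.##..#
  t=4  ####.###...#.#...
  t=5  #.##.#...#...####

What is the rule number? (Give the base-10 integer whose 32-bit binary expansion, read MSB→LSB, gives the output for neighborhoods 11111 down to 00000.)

  ##### -> #   bit 31 = 1  t=2,i=12
  ####. -> #   bit 30 = 1  t=2,i=13
  ###.# -> #   bit 29 = 1  t=3,i=6
  ###.. -> .   bit 28 = 0  t=2,i=14
  ##.## -> .   bit 27 = 0  t=2,i=9
  ##.#. -> #   bit 26 = 1  t=1,i=11
  ##..# -> .   bit 25 = 0  t=0,i=13
  ##... -> .   bit 24 = 0  t=2,i=15
  #.### -> #   bit 23 = 1  t=2,i=10
  #.##. -> .   bit 22 = 0  t=3,i=12
  #.#.# -> .   bit 21 = 0  t=0,i=0
  #.#.. -> #   bit 20 = 1  t=0,i=2
  #..## -> #   bit 19 = 1  t=0,i=10
  #..#. -> .   bit 18 = 0  t=0,i=4
  #...# -> #   bit 17 = 1  t=2,i=5
  #.... -> #   bit 16 = 1  t=1,i=14
  .#### -> .   bit 15 = 0  t=2,i=11
  .###. -> .   bit 14 = 0  t=4,i=6
  .##.# -> #   bit 13 = 1  t=1,i=10
  .##.. -> #   bit 12 = 1  t=0,i=12
  .#.## -> #   bit 11 = 1  t=3,i=11
  .#.#. -> .   bit 10 = 0  t=0,i=1
  .#..# -> #   bit 9 = 1  t=0,i=3
  .#... -> #   bit 8 = 1  t=1,i=13
  ..### -> #   bit 7 = 1  t=3,i=3
  ..##. -> .   bit 6 = 0  t=0,i=11
  ..#.# -> .   bit 5 = 0  t=0,i=15
  ..#.. -> .   bit 4 = 0  t=0,i=5
  ...## -> #   bit 3 = 1  t=1,i=1
  ...#. -> .   bit 2 = 0  t=2,i=0
  ....# -> .   bit 1 = 0  t=1,i=0
  ..... -> .   bit 0 = 0  t=1,i=15
  bits 11100100100110110011101110001000 = 3835378568

3835378568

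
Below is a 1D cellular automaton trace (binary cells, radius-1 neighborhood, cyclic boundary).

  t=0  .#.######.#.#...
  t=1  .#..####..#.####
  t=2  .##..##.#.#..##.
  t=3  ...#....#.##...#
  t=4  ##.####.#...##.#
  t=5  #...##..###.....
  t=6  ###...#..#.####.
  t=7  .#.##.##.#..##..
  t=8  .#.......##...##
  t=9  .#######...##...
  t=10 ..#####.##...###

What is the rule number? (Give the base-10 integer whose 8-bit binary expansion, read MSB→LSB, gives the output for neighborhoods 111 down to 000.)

  ### -> #   bit 7 = 1  t=0,i=4
  ##. -> .   bit 6 = 0  t=0,i=8
  #.# -> .   bit 5 = 0  t=0,i=2
  #.. -> #   bit 4 = 1  t=0,i=13
  .## -> .   bit 3 = 0  t=0,i=3
  .#. -> #   bit 2 = 1  t=0,i=1
  ..# -> .   bit 1 = 0  t=0,i=0
  ... -> #   bit 0 = 1  t=0,i=14
  bits 10010101 = 149

149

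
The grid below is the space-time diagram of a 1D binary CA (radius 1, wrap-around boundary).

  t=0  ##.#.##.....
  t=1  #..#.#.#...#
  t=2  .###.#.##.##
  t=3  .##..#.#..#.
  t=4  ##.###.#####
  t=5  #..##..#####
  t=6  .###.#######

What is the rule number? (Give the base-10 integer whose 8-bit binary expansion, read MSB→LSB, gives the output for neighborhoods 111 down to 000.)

  [7] ### => #  t=2,i=2
  [6] ##. => .  t=0,i=1
  [5] #.# => .  t=0,i=2
  [4] #.. => #  t=0,i=7
  [3] .## => #  t=0,i=0
  [2] .#. => #  t=0,i=3
  [1] ..# => #  t=0,i=11
  [0] ... => .  t=0,i=8
  bits 10011110 = 158

158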